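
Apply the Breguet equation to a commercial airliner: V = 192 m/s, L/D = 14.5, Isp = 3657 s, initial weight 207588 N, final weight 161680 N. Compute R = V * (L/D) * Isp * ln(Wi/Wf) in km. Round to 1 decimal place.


Step 1: Coefficient = V * (L/D) * Isp = 192 * 14.5 * 3657 = 10181088.0 m
Step 2: Wi/Wf = 207588 / 161680 = 1.283944
Step 3: ln(1.283944) = 0.249936
Step 4: R = 10181088.0 * 0.249936 = 2544623.2 m = 2544.6 km

2544.6


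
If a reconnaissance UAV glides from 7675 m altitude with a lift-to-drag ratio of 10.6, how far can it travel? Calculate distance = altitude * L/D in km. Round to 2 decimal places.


Step 1: Glide distance = altitude * L/D = 7675 * 10.6 = 81355.0 m
Step 2: Convert to km: 81355.0 / 1000 = 81.36 km

81.36


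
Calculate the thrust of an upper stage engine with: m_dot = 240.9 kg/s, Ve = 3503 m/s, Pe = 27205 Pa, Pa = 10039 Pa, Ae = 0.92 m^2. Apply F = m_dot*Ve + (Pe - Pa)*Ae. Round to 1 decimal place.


Step 1: Momentum thrust = m_dot * Ve = 240.9 * 3503 = 843872.7 N
Step 2: Pressure thrust = (Pe - Pa) * Ae = (27205 - 10039) * 0.92 = 15792.72 N
Step 3: Total thrust F = 843872.7 + 15792.72 = 859665.4 N

859665.4


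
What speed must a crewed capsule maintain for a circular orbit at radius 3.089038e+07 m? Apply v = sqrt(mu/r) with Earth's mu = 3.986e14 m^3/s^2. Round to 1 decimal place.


Step 1: mu / r = 3.986e14 / 3.089038e+07 = 12903693.6418
Step 2: v = sqrt(12903693.6418) = 3592.2 m/s

3592.2


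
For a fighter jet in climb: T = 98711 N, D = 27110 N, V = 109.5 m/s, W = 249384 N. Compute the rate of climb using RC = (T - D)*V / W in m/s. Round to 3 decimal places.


Step 1: Excess thrust = T - D = 98711 - 27110 = 71601 N
Step 2: Excess power = 71601 * 109.5 = 7840309.5 W
Step 3: RC = 7840309.5 / 249384 = 31.439 m/s

31.439


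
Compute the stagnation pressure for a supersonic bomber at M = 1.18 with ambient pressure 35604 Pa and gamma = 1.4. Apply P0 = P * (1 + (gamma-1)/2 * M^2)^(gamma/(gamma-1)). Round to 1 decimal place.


Step 1: (gamma-1)/2 * M^2 = 0.2 * 1.3924 = 0.27848
Step 2: 1 + 0.27848 = 1.27848
Step 3: Exponent gamma/(gamma-1) = 3.5
Step 4: P0 = 35604 * 1.27848^3.5 = 84125.5 Pa

84125.5


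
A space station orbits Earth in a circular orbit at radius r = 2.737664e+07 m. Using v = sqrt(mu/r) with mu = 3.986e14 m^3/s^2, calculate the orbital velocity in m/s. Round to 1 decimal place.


Step 1: mu / r = 3.986e14 / 2.737664e+07 = 14559858.3318
Step 2: v = sqrt(14559858.3318) = 3815.7 m/s

3815.7


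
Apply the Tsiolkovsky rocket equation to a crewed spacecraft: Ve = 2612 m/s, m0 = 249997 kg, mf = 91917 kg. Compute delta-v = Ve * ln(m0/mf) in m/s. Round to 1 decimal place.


Step 1: Mass ratio m0/mf = 249997 / 91917 = 2.719812
Step 2: ln(2.719812) = 1.000563
Step 3: delta-v = 2612 * 1.000563 = 2613.5 m/s

2613.5


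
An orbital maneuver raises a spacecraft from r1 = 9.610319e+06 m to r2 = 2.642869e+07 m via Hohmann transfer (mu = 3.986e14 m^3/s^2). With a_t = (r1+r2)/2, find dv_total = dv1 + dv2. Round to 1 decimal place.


Step 1: Transfer semi-major axis a_t = (9.610319e+06 + 2.642869e+07) / 2 = 1.801950e+07 m
Step 2: v1 (circular at r1) = sqrt(mu/r1) = 6440.21 m/s
Step 3: v_t1 = sqrt(mu*(2/r1 - 1/a_t)) = 7799.49 m/s
Step 4: dv1 = |7799.49 - 6440.21| = 1359.28 m/s
Step 5: v2 (circular at r2) = 3883.57 m/s, v_t2 = 2836.14 m/s
Step 6: dv2 = |3883.57 - 2836.14| = 1047.42 m/s
Step 7: Total delta-v = 1359.28 + 1047.42 = 2406.7 m/s

2406.7


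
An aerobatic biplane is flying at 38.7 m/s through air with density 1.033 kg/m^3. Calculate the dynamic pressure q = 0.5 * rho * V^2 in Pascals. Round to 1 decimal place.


Step 1: V^2 = 38.7^2 = 1497.69
Step 2: q = 0.5 * 1.033 * 1497.69
Step 3: q = 773.6 Pa

773.6


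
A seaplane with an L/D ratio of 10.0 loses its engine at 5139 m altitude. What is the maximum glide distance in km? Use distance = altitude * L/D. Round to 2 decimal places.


Step 1: Glide distance = altitude * L/D = 5139 * 10.0 = 51390.0 m
Step 2: Convert to km: 51390.0 / 1000 = 51.39 km

51.39


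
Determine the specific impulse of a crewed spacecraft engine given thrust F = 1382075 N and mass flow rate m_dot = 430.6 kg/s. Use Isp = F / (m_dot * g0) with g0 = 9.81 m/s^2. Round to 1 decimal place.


Step 1: m_dot * g0 = 430.6 * 9.81 = 4224.19
Step 2: Isp = 1382075 / 4224.19 = 327.2 s

327.2


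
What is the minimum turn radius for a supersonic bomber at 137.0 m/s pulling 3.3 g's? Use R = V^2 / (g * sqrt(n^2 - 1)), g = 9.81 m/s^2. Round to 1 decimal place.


Step 1: V^2 = 137.0^2 = 18769.0
Step 2: n^2 - 1 = 3.3^2 - 1 = 9.89
Step 3: sqrt(9.89) = 3.144837
Step 4: R = 18769.0 / (9.81 * 3.144837) = 608.4 m

608.4


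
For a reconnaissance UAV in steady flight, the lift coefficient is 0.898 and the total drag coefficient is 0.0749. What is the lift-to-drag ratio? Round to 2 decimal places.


Step 1: L/D = CL / CD = 0.898 / 0.0749
Step 2: L/D = 11.99

11.99


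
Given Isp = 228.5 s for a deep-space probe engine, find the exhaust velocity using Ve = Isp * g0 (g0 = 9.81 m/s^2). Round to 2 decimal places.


Step 1: Ve = Isp * g0 = 228.5 * 9.81
Step 2: Ve = 2241.59 m/s

2241.59


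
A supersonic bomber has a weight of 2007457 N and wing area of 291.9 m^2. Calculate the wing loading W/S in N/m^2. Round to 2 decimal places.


Step 1: Wing loading = W / S = 2007457 / 291.9
Step 2: Wing loading = 6877.21 N/m^2

6877.21


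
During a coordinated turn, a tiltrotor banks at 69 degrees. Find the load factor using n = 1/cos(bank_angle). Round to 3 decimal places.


Step 1: Convert 69 degrees to radians = 1.204277
Step 2: cos(69 deg) = 0.358368
Step 3: n = 1 / 0.358368 = 2.790

2.790


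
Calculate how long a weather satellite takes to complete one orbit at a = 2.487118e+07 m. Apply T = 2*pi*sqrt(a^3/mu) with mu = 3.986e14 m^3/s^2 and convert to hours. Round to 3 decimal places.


Step 1: a^3 / mu = 1.538470e+22 / 3.986e14 = 3.859685e+07
Step 2: sqrt(3.859685e+07) = 6212.6364 s
Step 3: T = 2*pi * 6212.6364 = 39035.15 s
Step 4: T in hours = 39035.15 / 3600 = 10.843 hours

10.843


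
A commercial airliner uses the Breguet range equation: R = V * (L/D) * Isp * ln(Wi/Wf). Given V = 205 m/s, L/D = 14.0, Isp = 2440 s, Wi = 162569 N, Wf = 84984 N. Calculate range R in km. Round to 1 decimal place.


Step 1: Coefficient = V * (L/D) * Isp = 205 * 14.0 * 2440 = 7002800.0 m
Step 2: Wi/Wf = 162569 / 84984 = 1.912937
Step 3: ln(1.912937) = 0.64864
Step 4: R = 7002800.0 * 0.64864 = 4542292.9 m = 4542.3 km

4542.3


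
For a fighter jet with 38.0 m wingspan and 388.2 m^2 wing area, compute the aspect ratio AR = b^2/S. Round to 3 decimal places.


Step 1: b^2 = 38.0^2 = 1444.0
Step 2: AR = 1444.0 / 388.2 = 3.720

3.720


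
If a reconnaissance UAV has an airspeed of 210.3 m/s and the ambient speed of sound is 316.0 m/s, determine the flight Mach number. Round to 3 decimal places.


Step 1: M = V / a = 210.3 / 316.0
Step 2: M = 0.666

0.666


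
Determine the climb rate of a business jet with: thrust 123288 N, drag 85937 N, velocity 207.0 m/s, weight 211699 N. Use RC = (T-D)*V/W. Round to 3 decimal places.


Step 1: Excess thrust = T - D = 123288 - 85937 = 37351 N
Step 2: Excess power = 37351 * 207.0 = 7731657.0 W
Step 3: RC = 7731657.0 / 211699 = 36.522 m/s

36.522


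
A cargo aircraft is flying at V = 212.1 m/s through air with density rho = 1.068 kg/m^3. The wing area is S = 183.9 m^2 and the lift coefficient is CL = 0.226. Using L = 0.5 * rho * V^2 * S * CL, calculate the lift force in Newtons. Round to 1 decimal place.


Step 1: Calculate dynamic pressure q = 0.5 * 1.068 * 212.1^2 = 0.5 * 1.068 * 44986.41 = 24022.7429 Pa
Step 2: Multiply by wing area and lift coefficient: L = 24022.7429 * 183.9 * 0.226
Step 3: L = 4417782.4267 * 0.226 = 998418.8 N

998418.8


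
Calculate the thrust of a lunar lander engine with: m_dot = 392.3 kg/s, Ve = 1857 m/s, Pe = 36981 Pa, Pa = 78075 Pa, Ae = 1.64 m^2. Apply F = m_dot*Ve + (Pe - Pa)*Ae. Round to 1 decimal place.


Step 1: Momentum thrust = m_dot * Ve = 392.3 * 1857 = 728501.1 N
Step 2: Pressure thrust = (Pe - Pa) * Ae = (36981 - 78075) * 1.64 = -67394.16 N
Step 3: Total thrust F = 728501.1 + -67394.16 = 661106.9 N

661106.9


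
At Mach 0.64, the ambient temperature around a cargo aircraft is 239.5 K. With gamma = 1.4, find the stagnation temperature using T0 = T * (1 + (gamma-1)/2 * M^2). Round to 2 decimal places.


Step 1: (gamma-1)/2 = 0.2
Step 2: M^2 = 0.4096
Step 3: 1 + 0.2 * 0.4096 = 1.08192
Step 4: T0 = 239.5 * 1.08192 = 259.12 K

259.12


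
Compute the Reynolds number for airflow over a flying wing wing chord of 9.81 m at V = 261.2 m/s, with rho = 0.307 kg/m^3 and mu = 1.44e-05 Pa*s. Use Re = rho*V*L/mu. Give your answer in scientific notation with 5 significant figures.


Step 1: Numerator = rho * V * L = 0.307 * 261.2 * 9.81 = 786.648204
Step 2: Re = 786.648204 / 1.44e-05
Step 3: Re = 5.4628e+07

5.4628e+07


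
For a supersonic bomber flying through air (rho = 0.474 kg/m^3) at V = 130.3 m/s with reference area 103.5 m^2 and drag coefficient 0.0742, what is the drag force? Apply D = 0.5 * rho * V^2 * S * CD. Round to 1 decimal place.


Step 1: Dynamic pressure q = 0.5 * 0.474 * 130.3^2 = 4023.8073 Pa
Step 2: Drag D = q * S * CD = 4023.8073 * 103.5 * 0.0742
Step 3: D = 30901.6 N

30901.6


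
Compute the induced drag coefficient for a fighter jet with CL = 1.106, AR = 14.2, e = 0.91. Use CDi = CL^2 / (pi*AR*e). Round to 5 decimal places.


Step 1: CL^2 = 1.106^2 = 1.223236
Step 2: pi * AR * e = 3.14159 * 14.2 * 0.91 = 40.59566
Step 3: CDi = 1.223236 / 40.59566 = 0.03013

0.03013


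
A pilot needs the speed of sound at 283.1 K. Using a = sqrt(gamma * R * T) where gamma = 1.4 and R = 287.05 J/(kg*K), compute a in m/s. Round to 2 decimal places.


Step 1: gamma * R * T = 1.4 * 287.05 * 283.1 = 113769.397
Step 2: a = sqrt(113769.397) = 337.30 m/s

337.30


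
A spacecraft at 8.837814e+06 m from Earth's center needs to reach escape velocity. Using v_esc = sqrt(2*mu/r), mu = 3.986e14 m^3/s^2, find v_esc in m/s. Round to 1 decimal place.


Step 1: 2*mu/r = 2 * 3.986e14 / 8.837814e+06 = 90203301.4046
Step 2: v_esc = sqrt(90203301.4046) = 9497.5 m/s

9497.5


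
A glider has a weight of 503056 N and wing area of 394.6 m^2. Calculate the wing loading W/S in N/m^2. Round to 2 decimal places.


Step 1: Wing loading = W / S = 503056 / 394.6
Step 2: Wing loading = 1274.85 N/m^2

1274.85


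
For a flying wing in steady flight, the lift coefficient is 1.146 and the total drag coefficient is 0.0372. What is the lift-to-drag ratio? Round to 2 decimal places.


Step 1: L/D = CL / CD = 1.146 / 0.0372
Step 2: L/D = 30.81

30.81


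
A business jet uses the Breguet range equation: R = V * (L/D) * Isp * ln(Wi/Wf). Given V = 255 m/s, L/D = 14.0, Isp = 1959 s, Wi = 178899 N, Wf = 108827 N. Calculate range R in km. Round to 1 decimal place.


Step 1: Coefficient = V * (L/D) * Isp = 255 * 14.0 * 1959 = 6993630.0 m
Step 2: Wi/Wf = 178899 / 108827 = 1.643884
Step 3: ln(1.643884) = 0.497062
Step 4: R = 6993630.0 * 0.497062 = 3476267.3 m = 3476.3 km

3476.3


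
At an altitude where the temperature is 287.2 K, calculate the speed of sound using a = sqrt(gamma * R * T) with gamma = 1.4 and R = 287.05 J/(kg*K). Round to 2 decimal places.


Step 1: gamma * R * T = 1.4 * 287.05 * 287.2 = 115417.064
Step 2: a = sqrt(115417.064) = 339.73 m/s

339.73


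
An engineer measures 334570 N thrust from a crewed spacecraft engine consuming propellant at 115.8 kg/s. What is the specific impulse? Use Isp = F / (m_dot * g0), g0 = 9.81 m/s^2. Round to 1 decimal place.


Step 1: m_dot * g0 = 115.8 * 9.81 = 1136.0
Step 2: Isp = 334570 / 1136.0 = 294.5 s

294.5


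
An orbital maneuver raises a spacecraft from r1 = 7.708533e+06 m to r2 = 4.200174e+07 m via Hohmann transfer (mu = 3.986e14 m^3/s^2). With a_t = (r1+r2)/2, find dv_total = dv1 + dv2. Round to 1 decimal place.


Step 1: Transfer semi-major axis a_t = (7.708533e+06 + 4.200174e+07) / 2 = 2.485514e+07 m
Step 2: v1 (circular at r1) = sqrt(mu/r1) = 7190.89 m/s
Step 3: v_t1 = sqrt(mu*(2/r1 - 1/a_t)) = 9347.78 m/s
Step 4: dv1 = |9347.78 - 7190.89| = 2156.88 m/s
Step 5: v2 (circular at r2) = 3080.6 m/s, v_t2 = 1715.59 m/s
Step 6: dv2 = |3080.6 - 1715.59| = 1365.01 m/s
Step 7: Total delta-v = 2156.88 + 1365.01 = 3521.9 m/s

3521.9


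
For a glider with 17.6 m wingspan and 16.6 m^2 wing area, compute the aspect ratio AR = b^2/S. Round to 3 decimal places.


Step 1: b^2 = 17.6^2 = 309.76
Step 2: AR = 309.76 / 16.6 = 18.660

18.660


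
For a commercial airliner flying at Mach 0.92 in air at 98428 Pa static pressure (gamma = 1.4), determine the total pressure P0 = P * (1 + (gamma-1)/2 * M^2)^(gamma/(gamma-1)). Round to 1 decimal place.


Step 1: (gamma-1)/2 * M^2 = 0.2 * 0.8464 = 0.16928
Step 2: 1 + 0.16928 = 1.16928
Step 3: Exponent gamma/(gamma-1) = 3.5
Step 4: P0 = 98428 * 1.16928^3.5 = 170150.6 Pa

170150.6


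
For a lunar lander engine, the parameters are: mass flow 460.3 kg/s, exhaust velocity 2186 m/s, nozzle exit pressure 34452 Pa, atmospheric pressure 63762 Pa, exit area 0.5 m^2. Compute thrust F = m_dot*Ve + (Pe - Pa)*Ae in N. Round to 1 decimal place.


Step 1: Momentum thrust = m_dot * Ve = 460.3 * 2186 = 1006215.8 N
Step 2: Pressure thrust = (Pe - Pa) * Ae = (34452 - 63762) * 0.5 = -14655.0 N
Step 3: Total thrust F = 1006215.8 + -14655.0 = 991560.8 N

991560.8


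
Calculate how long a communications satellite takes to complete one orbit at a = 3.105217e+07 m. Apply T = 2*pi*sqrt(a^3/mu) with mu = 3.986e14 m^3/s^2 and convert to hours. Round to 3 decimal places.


Step 1: a^3 / mu = 2.994166e+22 / 3.986e14 = 7.511706e+07
Step 2: sqrt(7.511706e+07) = 8667.0098 s
Step 3: T = 2*pi * 8667.0098 = 54456.43 s
Step 4: T in hours = 54456.43 / 3600 = 15.127 hours

15.127


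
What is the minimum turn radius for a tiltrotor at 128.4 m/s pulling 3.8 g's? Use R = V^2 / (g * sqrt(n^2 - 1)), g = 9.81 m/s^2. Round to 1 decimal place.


Step 1: V^2 = 128.4^2 = 16486.56
Step 2: n^2 - 1 = 3.8^2 - 1 = 13.44
Step 3: sqrt(13.44) = 3.666061
Step 4: R = 16486.56 / (9.81 * 3.666061) = 458.4 m

458.4


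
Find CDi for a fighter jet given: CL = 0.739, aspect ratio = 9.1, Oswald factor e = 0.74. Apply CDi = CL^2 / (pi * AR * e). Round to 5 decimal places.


Step 1: CL^2 = 0.739^2 = 0.546121
Step 2: pi * AR * e = 3.14159 * 9.1 * 0.74 = 21.155485
Step 3: CDi = 0.546121 / 21.155485 = 0.02581

0.02581


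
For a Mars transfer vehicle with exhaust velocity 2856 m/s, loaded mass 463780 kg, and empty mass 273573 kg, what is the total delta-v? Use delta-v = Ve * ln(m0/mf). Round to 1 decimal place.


Step 1: Mass ratio m0/mf = 463780 / 273573 = 1.69527
Step 2: ln(1.69527) = 0.527842
Step 3: delta-v = 2856 * 0.527842 = 1507.5 m/s

1507.5


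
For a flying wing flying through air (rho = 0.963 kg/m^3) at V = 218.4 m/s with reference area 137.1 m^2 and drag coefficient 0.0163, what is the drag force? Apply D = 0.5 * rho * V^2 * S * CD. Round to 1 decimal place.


Step 1: Dynamic pressure q = 0.5 * 0.963 * 218.4^2 = 22966.8566 Pa
Step 2: Drag D = q * S * CD = 22966.8566 * 137.1 * 0.0163
Step 3: D = 51324.7 N

51324.7


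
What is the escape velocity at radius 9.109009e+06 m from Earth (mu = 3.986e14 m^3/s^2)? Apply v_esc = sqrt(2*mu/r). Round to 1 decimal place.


Step 1: 2*mu/r = 2 * 3.986e14 / 9.109009e+06 = 87517753.0289
Step 2: v_esc = sqrt(87517753.0289) = 9355.1 m/s

9355.1


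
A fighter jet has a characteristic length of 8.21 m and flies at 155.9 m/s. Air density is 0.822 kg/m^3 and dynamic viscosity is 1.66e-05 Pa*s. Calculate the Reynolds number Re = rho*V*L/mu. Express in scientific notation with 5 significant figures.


Step 1: Numerator = rho * V * L = 0.822 * 155.9 * 8.21 = 1052.109858
Step 2: Re = 1052.109858 / 1.66e-05
Step 3: Re = 6.3380e+07

6.3380e+07


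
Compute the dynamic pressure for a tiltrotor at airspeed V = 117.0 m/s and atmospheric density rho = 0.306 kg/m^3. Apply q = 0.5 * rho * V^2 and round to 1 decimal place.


Step 1: V^2 = 117.0^2 = 13689.0
Step 2: q = 0.5 * 0.306 * 13689.0
Step 3: q = 2094.4 Pa

2094.4


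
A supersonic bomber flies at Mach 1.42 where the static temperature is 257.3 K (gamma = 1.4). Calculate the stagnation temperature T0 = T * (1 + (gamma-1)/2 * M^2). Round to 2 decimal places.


Step 1: (gamma-1)/2 = 0.2
Step 2: M^2 = 2.0164
Step 3: 1 + 0.2 * 2.0164 = 1.40328
Step 4: T0 = 257.3 * 1.40328 = 361.06 K

361.06


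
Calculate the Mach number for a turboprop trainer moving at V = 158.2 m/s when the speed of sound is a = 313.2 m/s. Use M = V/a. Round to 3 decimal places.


Step 1: M = V / a = 158.2 / 313.2
Step 2: M = 0.505

0.505


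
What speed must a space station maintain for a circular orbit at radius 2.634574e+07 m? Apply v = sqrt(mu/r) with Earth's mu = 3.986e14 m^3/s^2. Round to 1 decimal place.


Step 1: mu / r = 3.986e14 / 2.634574e+07 = 15129580.7216
Step 2: v = sqrt(15129580.7216) = 3889.7 m/s

3889.7


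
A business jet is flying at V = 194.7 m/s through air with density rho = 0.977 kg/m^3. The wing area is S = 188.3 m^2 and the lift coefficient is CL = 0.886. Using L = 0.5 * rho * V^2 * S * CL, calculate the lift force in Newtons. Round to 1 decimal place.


Step 1: Calculate dynamic pressure q = 0.5 * 0.977 * 194.7^2 = 0.5 * 0.977 * 37908.09 = 18518.102 Pa
Step 2: Multiply by wing area and lift coefficient: L = 18518.102 * 188.3 * 0.886
Step 3: L = 3486958.6 * 0.886 = 3089445.3 N

3089445.3


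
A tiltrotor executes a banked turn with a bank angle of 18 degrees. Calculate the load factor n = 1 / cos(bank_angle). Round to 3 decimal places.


Step 1: Convert 18 degrees to radians = 0.314159
Step 2: cos(18 deg) = 0.951057
Step 3: n = 1 / 0.951057 = 1.051

1.051


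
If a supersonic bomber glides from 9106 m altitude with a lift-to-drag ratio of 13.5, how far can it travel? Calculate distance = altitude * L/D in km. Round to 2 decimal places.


Step 1: Glide distance = altitude * L/D = 9106 * 13.5 = 122931.0 m
Step 2: Convert to km: 122931.0 / 1000 = 122.93 km

122.93


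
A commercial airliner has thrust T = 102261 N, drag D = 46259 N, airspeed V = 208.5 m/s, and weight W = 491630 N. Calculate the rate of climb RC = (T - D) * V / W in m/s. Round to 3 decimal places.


Step 1: Excess thrust = T - D = 102261 - 46259 = 56002 N
Step 2: Excess power = 56002 * 208.5 = 11676417.0 W
Step 3: RC = 11676417.0 / 491630 = 23.750 m/s

23.750


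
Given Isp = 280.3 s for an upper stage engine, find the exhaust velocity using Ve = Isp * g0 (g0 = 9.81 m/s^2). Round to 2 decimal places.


Step 1: Ve = Isp * g0 = 280.3 * 9.81
Step 2: Ve = 2749.74 m/s

2749.74


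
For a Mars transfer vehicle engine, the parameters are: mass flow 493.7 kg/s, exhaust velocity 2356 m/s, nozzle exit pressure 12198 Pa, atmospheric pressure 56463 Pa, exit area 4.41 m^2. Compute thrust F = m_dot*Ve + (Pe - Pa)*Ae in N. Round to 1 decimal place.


Step 1: Momentum thrust = m_dot * Ve = 493.7 * 2356 = 1163157.2 N
Step 2: Pressure thrust = (Pe - Pa) * Ae = (12198 - 56463) * 4.41 = -195208.65 N
Step 3: Total thrust F = 1163157.2 + -195208.65 = 967948.6 N

967948.6


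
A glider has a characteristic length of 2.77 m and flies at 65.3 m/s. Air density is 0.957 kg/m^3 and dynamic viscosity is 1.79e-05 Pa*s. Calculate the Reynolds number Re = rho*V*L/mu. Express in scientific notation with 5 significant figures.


Step 1: Numerator = rho * V * L = 0.957 * 65.3 * 2.77 = 173.103117
Step 2: Re = 173.103117 / 1.79e-05
Step 3: Re = 9.6706e+06

9.6706e+06


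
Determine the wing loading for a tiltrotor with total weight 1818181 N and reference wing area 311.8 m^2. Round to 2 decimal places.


Step 1: Wing loading = W / S = 1818181 / 311.8
Step 2: Wing loading = 5831.24 N/m^2

5831.24


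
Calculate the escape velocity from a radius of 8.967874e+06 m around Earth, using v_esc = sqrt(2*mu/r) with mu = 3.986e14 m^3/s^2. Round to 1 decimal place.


Step 1: 2*mu/r = 2 * 3.986e14 / 8.967874e+06 = 88895093.7535
Step 2: v_esc = sqrt(88895093.7535) = 9428.4 m/s

9428.4


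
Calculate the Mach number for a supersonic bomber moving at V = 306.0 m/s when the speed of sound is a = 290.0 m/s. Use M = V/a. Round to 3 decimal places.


Step 1: M = V / a = 306.0 / 290.0
Step 2: M = 1.055

1.055


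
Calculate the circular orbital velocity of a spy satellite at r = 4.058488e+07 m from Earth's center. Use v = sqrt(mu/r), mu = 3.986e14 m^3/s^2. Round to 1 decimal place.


Step 1: mu / r = 3.986e14 / 4.058488e+07 = 9821391.6119
Step 2: v = sqrt(9821391.6119) = 3133.9 m/s

3133.9


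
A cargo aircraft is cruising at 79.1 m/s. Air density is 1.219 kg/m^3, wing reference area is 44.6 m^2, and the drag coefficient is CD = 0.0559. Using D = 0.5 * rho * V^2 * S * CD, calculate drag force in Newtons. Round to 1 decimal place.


Step 1: Dynamic pressure q = 0.5 * 1.219 * 79.1^2 = 3813.5257 Pa
Step 2: Drag D = q * S * CD = 3813.5257 * 44.6 * 0.0559
Step 3: D = 9507.7 N

9507.7


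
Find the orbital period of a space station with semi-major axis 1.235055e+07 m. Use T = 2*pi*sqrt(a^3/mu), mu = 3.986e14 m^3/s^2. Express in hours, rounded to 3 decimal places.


Step 1: a^3 / mu = 1.883905e+21 / 3.986e14 = 4.726303e+06
Step 2: sqrt(4.726303e+06) = 2174.0063 s
Step 3: T = 2*pi * 2174.0063 = 13659.68 s
Step 4: T in hours = 13659.68 / 3600 = 3.794 hours

3.794


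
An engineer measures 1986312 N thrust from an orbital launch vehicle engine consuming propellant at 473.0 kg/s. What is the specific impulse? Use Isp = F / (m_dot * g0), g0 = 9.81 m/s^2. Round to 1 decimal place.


Step 1: m_dot * g0 = 473.0 * 9.81 = 4640.13
Step 2: Isp = 1986312 / 4640.13 = 428.1 s

428.1


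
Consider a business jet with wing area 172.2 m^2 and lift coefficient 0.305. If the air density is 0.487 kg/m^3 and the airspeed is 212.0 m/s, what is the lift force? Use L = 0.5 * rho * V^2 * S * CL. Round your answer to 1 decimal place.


Step 1: Calculate dynamic pressure q = 0.5 * 0.487 * 212.0^2 = 0.5 * 0.487 * 44944.0 = 10943.864 Pa
Step 2: Multiply by wing area and lift coefficient: L = 10943.864 * 172.2 * 0.305
Step 3: L = 1884533.3808 * 0.305 = 574782.7 N

574782.7


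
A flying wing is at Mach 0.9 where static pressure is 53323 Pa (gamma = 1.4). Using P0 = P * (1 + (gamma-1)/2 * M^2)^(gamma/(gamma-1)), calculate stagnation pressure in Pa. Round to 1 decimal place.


Step 1: (gamma-1)/2 * M^2 = 0.2 * 0.81 = 0.162
Step 2: 1 + 0.162 = 1.162
Step 3: Exponent gamma/(gamma-1) = 3.5
Step 4: P0 = 53323 * 1.162^3.5 = 90185.4 Pa

90185.4


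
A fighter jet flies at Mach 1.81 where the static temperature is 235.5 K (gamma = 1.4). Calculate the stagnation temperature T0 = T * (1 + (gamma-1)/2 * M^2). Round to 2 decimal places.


Step 1: (gamma-1)/2 = 0.2
Step 2: M^2 = 3.2761
Step 3: 1 + 0.2 * 3.2761 = 1.65522
Step 4: T0 = 235.5 * 1.65522 = 389.80 K

389.80


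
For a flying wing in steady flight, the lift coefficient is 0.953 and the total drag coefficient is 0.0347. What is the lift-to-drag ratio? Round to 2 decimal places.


Step 1: L/D = CL / CD = 0.953 / 0.0347
Step 2: L/D = 27.46

27.46


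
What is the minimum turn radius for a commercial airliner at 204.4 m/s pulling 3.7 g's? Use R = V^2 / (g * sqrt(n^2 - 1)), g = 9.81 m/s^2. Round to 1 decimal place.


Step 1: V^2 = 204.4^2 = 41779.36
Step 2: n^2 - 1 = 3.7^2 - 1 = 12.69
Step 3: sqrt(12.69) = 3.562303
Step 4: R = 41779.36 / (9.81 * 3.562303) = 1195.5 m

1195.5


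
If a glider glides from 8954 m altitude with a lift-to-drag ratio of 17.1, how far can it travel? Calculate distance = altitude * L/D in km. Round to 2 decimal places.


Step 1: Glide distance = altitude * L/D = 8954 * 17.1 = 153113.4 m
Step 2: Convert to km: 153113.4 / 1000 = 153.11 km

153.11


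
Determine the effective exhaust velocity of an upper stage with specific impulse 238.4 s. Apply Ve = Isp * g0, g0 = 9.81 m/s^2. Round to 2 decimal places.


Step 1: Ve = Isp * g0 = 238.4 * 9.81
Step 2: Ve = 2338.70 m/s

2338.70


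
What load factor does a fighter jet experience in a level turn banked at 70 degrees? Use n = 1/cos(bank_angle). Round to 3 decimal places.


Step 1: Convert 70 degrees to radians = 1.22173
Step 2: cos(70 deg) = 0.34202
Step 3: n = 1 / 0.34202 = 2.924

2.924


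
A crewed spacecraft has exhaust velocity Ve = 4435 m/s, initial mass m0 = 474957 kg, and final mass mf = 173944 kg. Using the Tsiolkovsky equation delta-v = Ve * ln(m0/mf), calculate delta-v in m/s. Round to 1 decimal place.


Step 1: Mass ratio m0/mf = 474957 / 173944 = 2.730517
Step 2: ln(2.730517) = 1.004491
Step 3: delta-v = 4435 * 1.004491 = 4454.9 m/s

4454.9


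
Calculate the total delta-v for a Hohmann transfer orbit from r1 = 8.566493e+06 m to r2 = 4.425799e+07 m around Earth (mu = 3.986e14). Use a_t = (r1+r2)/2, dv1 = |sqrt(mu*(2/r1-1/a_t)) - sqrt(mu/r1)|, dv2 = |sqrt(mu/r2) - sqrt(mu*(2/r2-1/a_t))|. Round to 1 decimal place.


Step 1: Transfer semi-major axis a_t = (8.566493e+06 + 4.425799e+07) / 2 = 2.641224e+07 m
Step 2: v1 (circular at r1) = sqrt(mu/r1) = 6821.3 m/s
Step 3: v_t1 = sqrt(mu*(2/r1 - 1/a_t)) = 8829.99 m/s
Step 4: dv1 = |8829.99 - 6821.3| = 2008.69 m/s
Step 5: v2 (circular at r2) = 3001.05 m/s, v_t2 = 1709.12 m/s
Step 6: dv2 = |3001.05 - 1709.12| = 1291.93 m/s
Step 7: Total delta-v = 2008.69 + 1291.93 = 3300.6 m/s

3300.6


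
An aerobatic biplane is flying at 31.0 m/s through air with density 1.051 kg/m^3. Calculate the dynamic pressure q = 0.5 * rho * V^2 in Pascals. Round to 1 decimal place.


Step 1: V^2 = 31.0^2 = 961.0
Step 2: q = 0.5 * 1.051 * 961.0
Step 3: q = 505.0 Pa

505.0


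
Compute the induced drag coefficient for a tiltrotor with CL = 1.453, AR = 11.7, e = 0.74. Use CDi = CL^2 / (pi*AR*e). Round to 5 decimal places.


Step 1: CL^2 = 1.453^2 = 2.111209
Step 2: pi * AR * e = 3.14159 * 11.7 * 0.74 = 27.199909
Step 3: CDi = 2.111209 / 27.199909 = 0.07762

0.07762


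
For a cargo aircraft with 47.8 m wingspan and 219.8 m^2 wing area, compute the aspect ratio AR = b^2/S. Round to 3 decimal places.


Step 1: b^2 = 47.8^2 = 2284.84
Step 2: AR = 2284.84 / 219.8 = 10.395

10.395


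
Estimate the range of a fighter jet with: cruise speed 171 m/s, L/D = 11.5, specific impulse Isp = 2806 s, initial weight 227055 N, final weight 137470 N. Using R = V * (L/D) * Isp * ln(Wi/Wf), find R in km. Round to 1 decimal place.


Step 1: Coefficient = V * (L/D) * Isp = 171 * 11.5 * 2806 = 5517999.0 m
Step 2: Wi/Wf = 227055 / 137470 = 1.651669
Step 3: ln(1.651669) = 0.501787
Step 4: R = 5517999.0 * 0.501787 = 2768857.8 m = 2768.9 km

2768.9


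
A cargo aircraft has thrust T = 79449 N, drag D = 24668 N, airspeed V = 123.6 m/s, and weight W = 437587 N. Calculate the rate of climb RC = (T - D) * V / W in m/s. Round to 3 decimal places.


Step 1: Excess thrust = T - D = 79449 - 24668 = 54781 N
Step 2: Excess power = 54781 * 123.6 = 6770931.6 W
Step 3: RC = 6770931.6 / 437587 = 15.473 m/s

15.473


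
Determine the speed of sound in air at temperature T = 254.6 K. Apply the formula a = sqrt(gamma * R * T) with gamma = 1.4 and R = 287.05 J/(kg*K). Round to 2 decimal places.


Step 1: gamma * R * T = 1.4 * 287.05 * 254.6 = 102316.102
Step 2: a = sqrt(102316.102) = 319.87 m/s

319.87


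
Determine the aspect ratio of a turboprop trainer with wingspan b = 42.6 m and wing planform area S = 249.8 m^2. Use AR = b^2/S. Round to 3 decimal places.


Step 1: b^2 = 42.6^2 = 1814.76
Step 2: AR = 1814.76 / 249.8 = 7.265

7.265


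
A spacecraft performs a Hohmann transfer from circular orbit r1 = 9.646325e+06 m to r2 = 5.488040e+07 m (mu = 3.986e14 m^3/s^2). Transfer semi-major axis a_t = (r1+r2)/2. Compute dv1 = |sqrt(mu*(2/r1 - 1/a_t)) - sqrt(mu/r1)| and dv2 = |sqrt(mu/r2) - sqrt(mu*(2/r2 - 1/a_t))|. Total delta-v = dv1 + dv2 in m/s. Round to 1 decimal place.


Step 1: Transfer semi-major axis a_t = (9.646325e+06 + 5.488040e+07) / 2 = 3.226336e+07 m
Step 2: v1 (circular at r1) = sqrt(mu/r1) = 6428.18 m/s
Step 3: v_t1 = sqrt(mu*(2/r1 - 1/a_t)) = 8383.81 m/s
Step 4: dv1 = |8383.81 - 6428.18| = 1955.64 m/s
Step 5: v2 (circular at r2) = 2695.01 m/s, v_t2 = 1473.62 m/s
Step 6: dv2 = |2695.01 - 1473.62| = 1221.39 m/s
Step 7: Total delta-v = 1955.64 + 1221.39 = 3177.0 m/s

3177.0


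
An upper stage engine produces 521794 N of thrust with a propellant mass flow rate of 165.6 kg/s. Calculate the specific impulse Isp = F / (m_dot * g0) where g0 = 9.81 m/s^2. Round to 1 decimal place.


Step 1: m_dot * g0 = 165.6 * 9.81 = 1624.54
Step 2: Isp = 521794 / 1624.54 = 321.2 s

321.2


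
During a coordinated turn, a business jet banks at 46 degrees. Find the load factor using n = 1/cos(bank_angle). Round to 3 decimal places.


Step 1: Convert 46 degrees to radians = 0.802851
Step 2: cos(46 deg) = 0.694658
Step 3: n = 1 / 0.694658 = 1.440

1.440


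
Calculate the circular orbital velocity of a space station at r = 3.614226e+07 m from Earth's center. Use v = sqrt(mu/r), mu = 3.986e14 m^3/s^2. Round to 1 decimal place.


Step 1: mu / r = 3.986e14 / 3.614226e+07 = 11028640.7103
Step 2: v = sqrt(11028640.7103) = 3320.9 m/s

3320.9


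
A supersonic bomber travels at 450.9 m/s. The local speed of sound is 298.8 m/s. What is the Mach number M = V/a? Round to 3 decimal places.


Step 1: M = V / a = 450.9 / 298.8
Step 2: M = 1.509

1.509


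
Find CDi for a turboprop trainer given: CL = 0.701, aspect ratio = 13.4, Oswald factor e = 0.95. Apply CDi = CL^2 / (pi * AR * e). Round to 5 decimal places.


Step 1: CL^2 = 0.701^2 = 0.491401
Step 2: pi * AR * e = 3.14159 * 13.4 * 0.95 = 39.992474
Step 3: CDi = 0.491401 / 39.992474 = 0.01229

0.01229


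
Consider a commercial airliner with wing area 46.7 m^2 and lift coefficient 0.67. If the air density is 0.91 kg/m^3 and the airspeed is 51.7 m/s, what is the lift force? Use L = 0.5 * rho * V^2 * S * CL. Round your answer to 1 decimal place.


Step 1: Calculate dynamic pressure q = 0.5 * 0.91 * 51.7^2 = 0.5 * 0.91 * 2672.89 = 1216.165 Pa
Step 2: Multiply by wing area and lift coefficient: L = 1216.165 * 46.7 * 0.67
Step 3: L = 56794.9032 * 0.67 = 38052.6 N

38052.6


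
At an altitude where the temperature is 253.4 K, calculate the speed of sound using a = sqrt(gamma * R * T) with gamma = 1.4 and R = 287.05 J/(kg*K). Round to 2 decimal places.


Step 1: gamma * R * T = 1.4 * 287.05 * 253.4 = 101833.858
Step 2: a = sqrt(101833.858) = 319.11 m/s

319.11


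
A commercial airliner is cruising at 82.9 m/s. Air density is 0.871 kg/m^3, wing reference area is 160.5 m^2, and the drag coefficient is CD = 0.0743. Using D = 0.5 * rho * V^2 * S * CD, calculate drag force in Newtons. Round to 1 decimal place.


Step 1: Dynamic pressure q = 0.5 * 0.871 * 82.9^2 = 2992.9346 Pa
Step 2: Drag D = q * S * CD = 2992.9346 * 160.5 * 0.0743
Step 3: D = 35691.2 N

35691.2


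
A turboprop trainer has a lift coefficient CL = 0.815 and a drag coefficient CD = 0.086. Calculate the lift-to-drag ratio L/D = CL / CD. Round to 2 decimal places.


Step 1: L/D = CL / CD = 0.815 / 0.086
Step 2: L/D = 9.48

9.48


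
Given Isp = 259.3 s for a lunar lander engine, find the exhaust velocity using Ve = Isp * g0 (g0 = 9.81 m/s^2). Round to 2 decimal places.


Step 1: Ve = Isp * g0 = 259.3 * 9.81
Step 2: Ve = 2543.73 m/s

2543.73


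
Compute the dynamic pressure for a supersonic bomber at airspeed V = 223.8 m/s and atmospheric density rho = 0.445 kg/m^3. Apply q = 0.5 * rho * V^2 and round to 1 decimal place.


Step 1: V^2 = 223.8^2 = 50086.44
Step 2: q = 0.5 * 0.445 * 50086.44
Step 3: q = 11144.2 Pa

11144.2


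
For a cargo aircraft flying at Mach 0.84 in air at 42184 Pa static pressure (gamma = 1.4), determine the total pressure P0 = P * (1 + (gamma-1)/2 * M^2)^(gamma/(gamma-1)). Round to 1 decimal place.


Step 1: (gamma-1)/2 * M^2 = 0.2 * 0.7056 = 0.14112
Step 2: 1 + 0.14112 = 1.14112
Step 3: Exponent gamma/(gamma-1) = 3.5
Step 4: P0 = 42184 * 1.14112^3.5 = 66958.8 Pa

66958.8


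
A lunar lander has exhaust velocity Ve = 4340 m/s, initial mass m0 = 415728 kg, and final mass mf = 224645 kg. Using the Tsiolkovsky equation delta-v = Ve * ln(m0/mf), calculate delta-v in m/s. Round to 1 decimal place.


Step 1: Mass ratio m0/mf = 415728 / 224645 = 1.8506
Step 2: ln(1.8506) = 0.61551
Step 3: delta-v = 4340 * 0.61551 = 2671.3 m/s

2671.3


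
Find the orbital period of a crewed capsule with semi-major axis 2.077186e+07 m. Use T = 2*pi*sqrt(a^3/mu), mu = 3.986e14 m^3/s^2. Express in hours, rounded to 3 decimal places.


Step 1: a^3 / mu = 8.962438e+21 / 3.986e14 = 2.248479e+07
Step 2: sqrt(2.248479e+07) = 4741.8131 s
Step 3: T = 2*pi * 4741.8131 = 29793.69 s
Step 4: T in hours = 29793.69 / 3600 = 8.276 hours

8.276


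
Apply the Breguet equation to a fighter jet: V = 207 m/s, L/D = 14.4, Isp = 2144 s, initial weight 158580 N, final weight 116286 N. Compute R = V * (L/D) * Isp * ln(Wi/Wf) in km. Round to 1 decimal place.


Step 1: Coefficient = V * (L/D) * Isp = 207 * 14.4 * 2144 = 6390835.2 m
Step 2: Wi/Wf = 158580 / 116286 = 1.363707
Step 3: ln(1.363707) = 0.310207
Step 4: R = 6390835.2 * 0.310207 = 1982478.8 m = 1982.5 km

1982.5


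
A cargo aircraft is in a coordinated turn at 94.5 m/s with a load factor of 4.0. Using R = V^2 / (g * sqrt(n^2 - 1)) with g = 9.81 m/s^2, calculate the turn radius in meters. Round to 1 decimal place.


Step 1: V^2 = 94.5^2 = 8930.25
Step 2: n^2 - 1 = 4.0^2 - 1 = 15.0
Step 3: sqrt(15.0) = 3.872983
Step 4: R = 8930.25 / (9.81 * 3.872983) = 235.0 m

235.0


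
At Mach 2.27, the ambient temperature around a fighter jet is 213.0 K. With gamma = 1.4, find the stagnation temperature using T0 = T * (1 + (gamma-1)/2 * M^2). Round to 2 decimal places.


Step 1: (gamma-1)/2 = 0.2
Step 2: M^2 = 5.1529
Step 3: 1 + 0.2 * 5.1529 = 2.03058
Step 4: T0 = 213.0 * 2.03058 = 432.51 K

432.51


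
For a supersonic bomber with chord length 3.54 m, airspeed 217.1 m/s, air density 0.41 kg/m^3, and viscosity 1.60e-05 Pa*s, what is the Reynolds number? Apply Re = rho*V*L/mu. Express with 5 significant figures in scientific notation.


Step 1: Numerator = rho * V * L = 0.41 * 217.1 * 3.54 = 315.09894
Step 2: Re = 315.09894 / 1.60e-05
Step 3: Re = 1.9694e+07

1.9694e+07


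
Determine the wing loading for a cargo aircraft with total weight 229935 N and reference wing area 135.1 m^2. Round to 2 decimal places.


Step 1: Wing loading = W / S = 229935 / 135.1
Step 2: Wing loading = 1701.96 N/m^2

1701.96


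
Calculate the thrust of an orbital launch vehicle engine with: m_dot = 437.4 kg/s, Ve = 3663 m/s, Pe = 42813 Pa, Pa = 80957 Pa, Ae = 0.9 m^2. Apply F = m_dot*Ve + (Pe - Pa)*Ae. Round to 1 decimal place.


Step 1: Momentum thrust = m_dot * Ve = 437.4 * 3663 = 1602196.2 N
Step 2: Pressure thrust = (Pe - Pa) * Ae = (42813 - 80957) * 0.9 = -34329.6 N
Step 3: Total thrust F = 1602196.2 + -34329.6 = 1567866.6 N

1567866.6


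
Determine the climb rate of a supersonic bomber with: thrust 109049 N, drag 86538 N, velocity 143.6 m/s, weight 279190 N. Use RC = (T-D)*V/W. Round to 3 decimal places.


Step 1: Excess thrust = T - D = 109049 - 86538 = 22511 N
Step 2: Excess power = 22511 * 143.6 = 3232579.6 W
Step 3: RC = 3232579.6 / 279190 = 11.578 m/s

11.578


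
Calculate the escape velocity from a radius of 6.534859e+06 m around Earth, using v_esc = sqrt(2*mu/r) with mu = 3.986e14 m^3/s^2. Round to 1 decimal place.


Step 1: 2*mu/r = 2 * 3.986e14 / 6.534859e+06 = 121991920.5602
Step 2: v_esc = sqrt(121991920.5602) = 11045.0 m/s

11045.0


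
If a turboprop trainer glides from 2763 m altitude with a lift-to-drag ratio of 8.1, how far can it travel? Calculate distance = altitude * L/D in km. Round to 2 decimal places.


Step 1: Glide distance = altitude * L/D = 2763 * 8.1 = 22380.3 m
Step 2: Convert to km: 22380.3 / 1000 = 22.38 km

22.38


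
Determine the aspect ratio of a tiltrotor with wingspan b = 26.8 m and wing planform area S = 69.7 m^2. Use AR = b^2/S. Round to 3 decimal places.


Step 1: b^2 = 26.8^2 = 718.24
Step 2: AR = 718.24 / 69.7 = 10.305

10.305


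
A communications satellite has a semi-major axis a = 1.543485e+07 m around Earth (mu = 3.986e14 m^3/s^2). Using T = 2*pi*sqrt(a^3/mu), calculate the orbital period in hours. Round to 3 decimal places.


Step 1: a^3 / mu = 3.677115e+21 / 3.986e14 = 9.225076e+06
Step 2: sqrt(9.225076e+06) = 3037.281 s
Step 3: T = 2*pi * 3037.281 = 19083.8 s
Step 4: T in hours = 19083.8 / 3600 = 5.301 hours

5.301


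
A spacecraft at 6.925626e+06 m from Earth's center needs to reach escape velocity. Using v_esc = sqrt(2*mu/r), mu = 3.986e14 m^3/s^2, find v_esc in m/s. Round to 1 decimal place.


Step 1: 2*mu/r = 2 * 3.986e14 / 6.925626e+06 = 115108728.0774
Step 2: v_esc = sqrt(115108728.0774) = 10728.9 m/s

10728.9


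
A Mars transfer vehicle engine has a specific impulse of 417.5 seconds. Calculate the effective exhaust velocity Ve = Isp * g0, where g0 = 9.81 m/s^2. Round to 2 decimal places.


Step 1: Ve = Isp * g0 = 417.5 * 9.81
Step 2: Ve = 4095.68 m/s

4095.68


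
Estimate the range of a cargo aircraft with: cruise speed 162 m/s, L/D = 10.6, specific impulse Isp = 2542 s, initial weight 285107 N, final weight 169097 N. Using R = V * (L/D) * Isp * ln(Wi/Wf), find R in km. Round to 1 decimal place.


Step 1: Coefficient = V * (L/D) * Isp = 162 * 10.6 * 2542 = 4365122.4 m
Step 2: Wi/Wf = 285107 / 169097 = 1.686056
Step 3: ln(1.686056) = 0.522392
Step 4: R = 4365122.4 * 0.522392 = 2280305.2 m = 2280.3 km

2280.3


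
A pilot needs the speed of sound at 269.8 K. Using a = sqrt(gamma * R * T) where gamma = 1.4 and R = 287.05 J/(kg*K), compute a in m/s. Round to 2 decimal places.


Step 1: gamma * R * T = 1.4 * 287.05 * 269.8 = 108424.526
Step 2: a = sqrt(108424.526) = 329.28 m/s

329.28


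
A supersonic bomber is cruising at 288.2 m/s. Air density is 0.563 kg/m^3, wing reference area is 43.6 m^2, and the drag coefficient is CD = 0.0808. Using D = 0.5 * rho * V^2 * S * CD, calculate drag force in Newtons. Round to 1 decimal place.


Step 1: Dynamic pressure q = 0.5 * 0.563 * 288.2^2 = 23381.1761 Pa
Step 2: Drag D = q * S * CD = 23381.1761 * 43.6 * 0.0808
Step 3: D = 82369.1 N

82369.1


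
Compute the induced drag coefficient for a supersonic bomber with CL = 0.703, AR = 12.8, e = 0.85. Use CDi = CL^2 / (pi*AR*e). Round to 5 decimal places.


Step 1: CL^2 = 0.703^2 = 0.494209
Step 2: pi * AR * e = 3.14159 * 12.8 * 0.85 = 34.180528
Step 3: CDi = 0.494209 / 34.180528 = 0.01446

0.01446


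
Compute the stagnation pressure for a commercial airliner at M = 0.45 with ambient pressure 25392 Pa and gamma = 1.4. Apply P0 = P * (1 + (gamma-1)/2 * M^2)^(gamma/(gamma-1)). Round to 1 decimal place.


Step 1: (gamma-1)/2 * M^2 = 0.2 * 0.2025 = 0.0405
Step 2: 1 + 0.0405 = 1.0405
Step 3: Exponent gamma/(gamma-1) = 3.5
Step 4: P0 = 25392 * 1.0405^3.5 = 29177.2 Pa

29177.2


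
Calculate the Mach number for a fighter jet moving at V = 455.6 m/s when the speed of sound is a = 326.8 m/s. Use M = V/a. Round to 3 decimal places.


Step 1: M = V / a = 455.6 / 326.8
Step 2: M = 1.394

1.394


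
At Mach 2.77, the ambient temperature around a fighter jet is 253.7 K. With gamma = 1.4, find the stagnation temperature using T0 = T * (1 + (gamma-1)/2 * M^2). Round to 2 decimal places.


Step 1: (gamma-1)/2 = 0.2
Step 2: M^2 = 7.6729
Step 3: 1 + 0.2 * 7.6729 = 2.53458
Step 4: T0 = 253.7 * 2.53458 = 643.02 K

643.02


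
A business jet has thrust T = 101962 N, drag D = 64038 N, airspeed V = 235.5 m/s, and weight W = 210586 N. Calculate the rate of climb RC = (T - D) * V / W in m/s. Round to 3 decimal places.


Step 1: Excess thrust = T - D = 101962 - 64038 = 37924 N
Step 2: Excess power = 37924 * 235.5 = 8931102.0 W
Step 3: RC = 8931102.0 / 210586 = 42.411 m/s

42.411


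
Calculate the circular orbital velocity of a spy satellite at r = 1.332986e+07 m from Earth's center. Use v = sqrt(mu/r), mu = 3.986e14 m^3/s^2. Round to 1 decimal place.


Step 1: mu / r = 3.986e14 / 1.332986e+07 = 29902789.6767
Step 2: v = sqrt(29902789.6767) = 5468.3 m/s

5468.3
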